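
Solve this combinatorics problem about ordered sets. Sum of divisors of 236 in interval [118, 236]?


Interval [118,236] in divisors of 236: [118, 236]
Sum = 354


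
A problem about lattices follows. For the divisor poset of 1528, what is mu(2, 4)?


In a divisor lattice, mu(a,b) = mu(b/a) where mu is the classical Mobius function.
b/a = 4/2 = 2
Prime factorization of 2: primes [2]
2 is squarefree with 1 prime factor(s), so mu(2) = (-1)^1 = -1


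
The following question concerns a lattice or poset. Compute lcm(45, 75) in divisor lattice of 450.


In a divisor lattice, join = lcm (least common multiple).
gcd(45,75) = 15
lcm(45,75) = 45*75/gcd = 3375/15 = 225


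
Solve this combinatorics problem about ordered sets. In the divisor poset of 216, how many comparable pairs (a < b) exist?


A comparable pair {a,b} has a < b or b < a in the order.
Count unordered pairs where one element is strictly below the other.
Examples: {1,2}, {1,3}, {1,4}, {1,6}, ...
Total comparable pairs: 84


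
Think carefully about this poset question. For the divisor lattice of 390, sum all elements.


sigma(n) = sum of divisors.
Divisors of 390: [1, 2, 3, 5, 6, 10, 13, 15, 26, 30, 39, 65, 78, 130, 195, 390]
Sum = 1008


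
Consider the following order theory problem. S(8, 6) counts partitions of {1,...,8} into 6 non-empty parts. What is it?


S(n,k) = k*S(n-1,k) + S(n-1,k-1).
S(7,6) = 21, S(7,5) = 140
S(8,6) = 6*21 + 140 = 126 + 140
S(8,6) = 266


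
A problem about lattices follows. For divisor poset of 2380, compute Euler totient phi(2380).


phi(n) = n * prod_{p|n} (1 - 1/p).
Prime divisors of 2380: [2, 5, 7, 17]
phi(2380) = 2380 * (1 - 1/2) * (1 - 1/5) * (1 - 1/7) * (1 - 1/17)
phi(2380) = 768


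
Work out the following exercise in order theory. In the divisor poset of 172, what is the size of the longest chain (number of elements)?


A chain is a totally ordered subset; we count the number of elements in a maximum chain.
Compute, for each element x, the size of the longest chain ending at x:
  1: 1
  2: 2
  43: 2
  4: 3
  86: 3
  172: 4
A maximum chain: 1 < 2 < 4 < 172
Number of elements in the longest chain: 4


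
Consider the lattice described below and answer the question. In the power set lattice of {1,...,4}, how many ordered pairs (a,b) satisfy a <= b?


The order relation is {(a,b) : a <= b}, reflexive so it includes (a,a).
Examples: ({},{}), ({},{1,2}), ({},{1,2,3}), ({},{1,2,3,4}), ({},{1,2,4}), ...
Total ordered pairs: 81


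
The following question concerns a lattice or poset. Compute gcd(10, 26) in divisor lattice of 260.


In a divisor lattice, meet = gcd (greatest common divisor).
By Euclidean algorithm or factoring: gcd(10,26) = 2


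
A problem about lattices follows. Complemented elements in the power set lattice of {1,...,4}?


An element a is complemented if some b has a meet b = bottom, a join b = top.
every subset A has complement S\A, so all elements are complemented.
Complemented elements: {}, {1}, {2}, {3}, {4}, {1,2}, ... (10 more)
Count: 16


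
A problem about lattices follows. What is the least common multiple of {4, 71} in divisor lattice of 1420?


In a divisor lattice, join = lcm (least common multiple).
Compute lcm iteratively: start with first element, then lcm(current, next).
Elements: [4, 71]
lcm(4,71) = 284
Final lcm = 284


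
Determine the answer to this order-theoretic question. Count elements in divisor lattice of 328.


Divisors of 328: [1, 2, 4, 8, 41, 82, 164, 328]
Count: 8


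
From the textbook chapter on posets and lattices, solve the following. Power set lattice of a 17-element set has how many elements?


Power set = 2^n.
2^17 = 131072


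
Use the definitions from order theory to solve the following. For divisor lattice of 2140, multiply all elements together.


Divisors of 2140: [1, 2, 4, 5, 10, 20, 107, 214, 428, 535, 1070, 2140]
Product = n^(d(n)/2) = 2140^(12/2)
Product = 96046742518336000000


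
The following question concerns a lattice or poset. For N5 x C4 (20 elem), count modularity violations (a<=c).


Modular law: if a <= c then a v (b ^ c) = (a v b) ^ c.
Check all triples (a,b,c) with a <= c among 20 elements.
  e.g. a=(a,0), b=(c,0), c=(b,0): lhs=(a,0) != rhs=(b,0)
  e.g. a=(a,0), b=(c,1), c=(b,0): lhs=(a,0) != rhs=(b,0)
Total violating triples: 40


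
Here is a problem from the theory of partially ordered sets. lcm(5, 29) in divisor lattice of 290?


Join=lcm.
gcd(5,29)=1
lcm=145


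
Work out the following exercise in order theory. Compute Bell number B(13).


B(n) = number of set partitions of an n-element set.
B(n) satisfies the recurrence: B(n+1) = sum_k C(n,k)*B(k).
B(13) = 27644437


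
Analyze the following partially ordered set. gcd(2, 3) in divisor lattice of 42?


Meet=gcd.
gcd(2,3)=1


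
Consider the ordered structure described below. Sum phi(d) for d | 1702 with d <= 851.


Divisors of 1702 up to 851: [1, 2, 23, 37, 46, 74, 851]
phi values: [1, 1, 22, 36, 22, 36, 792]
Sum = 910


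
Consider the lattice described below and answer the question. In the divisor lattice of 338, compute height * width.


Height = length of longest chain minus 1; width = size of largest antichain.
A maximum chain: 1 | 13 | 169 | 338  (height 3).
A maximum antichain: {2, 13}  (width 2).
Product = 3 * 2 = 6


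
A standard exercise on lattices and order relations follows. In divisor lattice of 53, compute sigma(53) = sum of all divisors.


sigma(n) = sum of divisors.
Divisors of 53: [1, 53]
Sum = 54


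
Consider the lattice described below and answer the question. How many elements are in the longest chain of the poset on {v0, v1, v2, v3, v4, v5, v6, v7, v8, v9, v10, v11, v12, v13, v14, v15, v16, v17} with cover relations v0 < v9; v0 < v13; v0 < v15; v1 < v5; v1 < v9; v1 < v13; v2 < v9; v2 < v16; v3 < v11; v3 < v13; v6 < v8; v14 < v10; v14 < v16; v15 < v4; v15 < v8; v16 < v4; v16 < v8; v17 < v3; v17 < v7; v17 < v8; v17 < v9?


A chain is a totally ordered subset; we count the number of elements in a maximum chain.
Compute, for each element x, the size of the longest chain ending at x:
  v0: 1
  v1: 1
  v2: 1
  v6: 1
  v12: 1
  v14: 1
  ...
A maximum chain: v0 < v15 < v4
Number of elements in the longest chain: 3


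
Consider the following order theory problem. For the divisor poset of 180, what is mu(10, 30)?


In a divisor lattice, mu(a,b) = mu(b/a) where mu is the classical Mobius function.
b/a = 30/10 = 3
Prime factorization of 3: primes [3]
3 is squarefree with 1 prime factor(s), so mu(3) = (-1)^1 = -1


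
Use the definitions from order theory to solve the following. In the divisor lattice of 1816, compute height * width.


Height = length of longest chain minus 1; width = size of largest antichain.
A maximum chain: 1 | 227 | 454 | 908 | 1816  (height 4).
A maximum antichain: {2, 227}  (width 2).
Product = 4 * 2 = 8


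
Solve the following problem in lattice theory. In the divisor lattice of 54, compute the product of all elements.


Divisors of 54: [1, 2, 3, 6, 9, 18, 27, 54]
Product = n^(d(n)/2) = 54^(8/2)
Product = 8503056


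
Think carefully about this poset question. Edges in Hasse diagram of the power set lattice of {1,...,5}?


A cover relation a -< b holds when a < b with no c strictly between.
Cover relations:
  {} -< {1}
  {} -< {2}
  {} -< {3}
  {} -< {4}
  {} -< {5}
  {1} -< {1,2}
  {1} -< {1,3}
  {1} -< {1,4}
  ...72 more
Total: 80


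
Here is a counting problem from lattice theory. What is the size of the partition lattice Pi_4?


B(n) = number of set partitions of an n-element set.
B(n) satisfies the recurrence: B(n+1) = sum_k C(n,k)*B(k).
B(4) = 15


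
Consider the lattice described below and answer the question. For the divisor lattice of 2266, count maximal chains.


A maximal chain goes from the minimum element to a maximal element via cover relations.
Counting all min-to-max paths in the cover graph.
Total maximal chains: 6


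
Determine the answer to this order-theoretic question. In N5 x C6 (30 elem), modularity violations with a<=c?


Modular law: if a <= c then a v (b ^ c) = (a v b) ^ c.
Check all triples (a,b,c) with a <= c among 30 elements.
  e.g. a=(a,0), b=(c,0), c=(b,0): lhs=(a,0) != rhs=(b,0)
  e.g. a=(a,0), b=(c,1), c=(b,0): lhs=(a,0) != rhs=(b,0)
Total violating triples: 126


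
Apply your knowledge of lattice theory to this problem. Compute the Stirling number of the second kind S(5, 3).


S(n,k) = k*S(n-1,k) + S(n-1,k-1).
S(4,3) = 6, S(4,2) = 7
S(5,3) = 3*6 + 7 = 18 + 7
S(5,3) = 25


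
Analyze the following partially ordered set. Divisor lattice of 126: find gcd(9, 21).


In a divisor lattice, meet = gcd (greatest common divisor).
By Euclidean algorithm or factoring: gcd(9,21) = 3


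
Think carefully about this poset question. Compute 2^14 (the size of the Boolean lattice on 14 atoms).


Power set = 2^n.
2^14 = 16384


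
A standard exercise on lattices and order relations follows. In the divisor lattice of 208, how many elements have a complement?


An element a is complemented if some b has a meet b = bottom, a join b = top.
a is complemented iff gcd(a, n/a)=1, i.e. a is a unitary divisor of 208.
Complemented elements: 1, 13, 16, 208
Count: 4


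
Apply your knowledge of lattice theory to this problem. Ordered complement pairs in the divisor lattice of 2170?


Complement pair (a,b): a meet b = bottom, a join b = top.
Here: gcd(a,b)=1 and lcm(a,b)=2170, i.e. a*b=2170 with a,b coprime.
Pairs found: (1,2170), (2,1085), (5,434), (7,310), ... (12 more)
Total ordered pairs: 16


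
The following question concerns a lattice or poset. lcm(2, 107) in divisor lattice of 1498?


Join=lcm.
gcd(2,107)=1
lcm=214


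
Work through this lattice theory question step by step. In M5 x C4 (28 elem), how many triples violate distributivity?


Distributive law: a ^ (b v c) = (a ^ b) v (a ^ c).
Check all 28^3 = 21952 ordered triples (a,b,c).
  e.g. a=(a1,0), b=(a2,0), c=(a3,0): lhs=(a1,0) != rhs=(0,0)
  e.g. a=(a1,0), b=(a2,0), c=(a3,1): lhs=(a1,0) != rhs=(0,0)
Total violating triples: 3840


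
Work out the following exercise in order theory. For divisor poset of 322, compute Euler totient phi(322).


phi(n) = n * prod_{p|n} (1 - 1/p).
Prime divisors of 322: [2, 7, 23]
phi(322) = 322 * (1 - 1/2) * (1 - 1/7) * (1 - 1/23)
phi(322) = 132


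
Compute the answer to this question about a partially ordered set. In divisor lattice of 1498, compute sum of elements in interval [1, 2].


Interval [1,2] in divisors of 1498: [1, 2]
Sum = 3


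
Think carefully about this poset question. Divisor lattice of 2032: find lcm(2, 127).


In a divisor lattice, join = lcm (least common multiple).
gcd(2,127) = 1
lcm(2,127) = 2*127/gcd = 254/1 = 254


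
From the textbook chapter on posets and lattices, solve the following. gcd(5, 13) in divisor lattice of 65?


Meet=gcd.
gcd(5,13)=1


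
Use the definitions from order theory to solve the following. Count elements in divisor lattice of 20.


Divisors of 20: [1, 2, 4, 5, 10, 20]
Count: 6


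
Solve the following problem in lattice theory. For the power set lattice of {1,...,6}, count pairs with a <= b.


The order relation is {(a,b) : a <= b}, reflexive so it includes (a,a).
Examples: ({},{}), ({},{1,2}), ({},{1,2,3}), ({},{1,2,3,4}), ({},{1,2,3,4,5}), ...
Total ordered pairs: 729


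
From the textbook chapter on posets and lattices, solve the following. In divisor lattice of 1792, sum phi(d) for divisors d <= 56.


Divisors of 1792 up to 56: [1, 2, 4, 7, 8, 14, 16, 28, 32, 56]
phi values: [1, 1, 2, 6, 4, 6, 8, 12, 16, 24]
Sum = 80


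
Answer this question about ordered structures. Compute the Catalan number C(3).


C(n) = C(2n, n) / (n+1).
C(6, 3) = 20
C(3) = 20 / 4 = 5


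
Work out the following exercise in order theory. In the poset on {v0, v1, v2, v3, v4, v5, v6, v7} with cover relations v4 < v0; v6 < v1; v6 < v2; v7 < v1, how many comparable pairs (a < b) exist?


A comparable pair {a,b} has a < b or b < a in the order.
Count unordered pairs where one element is strictly below the other.
Examples: {v0,v4}, {v1,v6}, {v1,v7}, {v2,v6}
Total comparable pairs: 4


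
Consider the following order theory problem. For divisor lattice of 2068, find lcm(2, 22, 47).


In a divisor lattice, join = lcm (least common multiple).
Compute lcm iteratively: start with first element, then lcm(current, next).
Elements: [2, 22, 47]
lcm(2,22) = 22
lcm(22,47) = 1034
Final lcm = 1034


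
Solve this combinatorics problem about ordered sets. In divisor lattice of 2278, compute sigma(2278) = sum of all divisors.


sigma(n) = sum of divisors.
Divisors of 2278: [1, 2, 17, 34, 67, 134, 1139, 2278]
Sum = 3672


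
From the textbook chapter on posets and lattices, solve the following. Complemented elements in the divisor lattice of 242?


An element a is complemented if some b has a meet b = bottom, a join b = top.
a is complemented iff gcd(a, n/a)=1, i.e. a is a unitary divisor of 242.
Complemented elements: 1, 2, 121, 242
Count: 4


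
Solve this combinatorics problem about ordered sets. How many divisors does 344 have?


Divisors of 344: [1, 2, 4, 8, 43, 86, 172, 344]
Count: 8


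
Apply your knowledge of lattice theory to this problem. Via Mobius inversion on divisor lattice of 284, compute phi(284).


phi(n) = n * prod_{p|n} (1 - 1/p).
Prime divisors of 284: [2, 71]
phi(284) = 284 * (1 - 1/2) * (1 - 1/71)
phi(284) = 140


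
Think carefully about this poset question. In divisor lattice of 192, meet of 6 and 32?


In a divisor lattice, meet = gcd (greatest common divisor).
By Euclidean algorithm or factoring: gcd(6,32) = 2


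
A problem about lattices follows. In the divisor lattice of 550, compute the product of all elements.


Divisors of 550: [1, 2, 5, 10, 11, 22, 25, 50, 55, 110, 275, 550]
Product = n^(d(n)/2) = 550^(12/2)
Product = 27680640625000000


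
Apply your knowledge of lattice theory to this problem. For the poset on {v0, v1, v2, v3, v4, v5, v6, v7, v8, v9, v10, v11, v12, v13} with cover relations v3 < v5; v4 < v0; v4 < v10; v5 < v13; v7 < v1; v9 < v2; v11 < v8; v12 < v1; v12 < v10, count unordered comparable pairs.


A comparable pair {a,b} has a < b or b < a in the order.
Count unordered pairs where one element is strictly below the other.
Examples: {v0,v4}, {v1,v7}, {v1,v12}, {v2,v9}, ...
Total comparable pairs: 10


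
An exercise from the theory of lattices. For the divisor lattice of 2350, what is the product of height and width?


Height = length of longest chain minus 1; width = size of largest antichain.
A maximum chain: 1 | 47 | 235 | 1175 | 2350  (height 4).
A maximum antichain: {10, 25, 94, 235}  (width 4).
Product = 4 * 4 = 16


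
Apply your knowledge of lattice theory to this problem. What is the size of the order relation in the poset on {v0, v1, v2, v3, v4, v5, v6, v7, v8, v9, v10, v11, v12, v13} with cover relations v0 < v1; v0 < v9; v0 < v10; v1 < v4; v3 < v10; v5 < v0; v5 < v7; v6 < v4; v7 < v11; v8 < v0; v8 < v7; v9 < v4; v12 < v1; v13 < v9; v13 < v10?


The order relation is {(a,b) : a <= b}, reflexive so it includes (a,a).
Examples: (v0,v0), (v0,v1), (v0,v10), (v0,v4), (v0,v9), ...
Total ordered pairs: 42


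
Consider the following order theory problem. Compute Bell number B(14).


B(n) = number of set partitions of an n-element set.
B(n) satisfies the recurrence: B(n+1) = sum_k C(n,k)*B(k).
B(14) = 190899322


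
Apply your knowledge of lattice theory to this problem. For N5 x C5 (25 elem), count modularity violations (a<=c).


Modular law: if a <= c then a v (b ^ c) = (a v b) ^ c.
Check all triples (a,b,c) with a <= c among 25 elements.
  e.g. a=(a,0), b=(c,0), c=(b,0): lhs=(a,0) != rhs=(b,0)
  e.g. a=(a,0), b=(c,1), c=(b,0): lhs=(a,0) != rhs=(b,0)
Total violating triples: 75


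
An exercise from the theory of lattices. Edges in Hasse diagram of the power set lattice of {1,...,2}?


A cover relation a -< b holds when a < b with no c strictly between.
Cover relations:
  {} -< {1}
  {} -< {2}
  {1} -< {1,2}
  {2} -< {1,2}
Total: 4


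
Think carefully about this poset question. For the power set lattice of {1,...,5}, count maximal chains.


A maximal chain goes from the minimum element to a maximal element via cover relations.
Counting all min-to-max paths in the cover graph.
Total maximal chains: 120


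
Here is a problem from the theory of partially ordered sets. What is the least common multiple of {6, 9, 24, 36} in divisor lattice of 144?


In a divisor lattice, join = lcm (least common multiple).
Compute lcm iteratively: start with first element, then lcm(current, next).
Elements: [6, 9, 24, 36]
lcm(6,9) = 18
lcm(18,24) = 72
lcm(72,36) = 72
Final lcm = 72


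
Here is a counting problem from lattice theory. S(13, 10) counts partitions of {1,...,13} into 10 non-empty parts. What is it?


S(n,k) = k*S(n-1,k) + S(n-1,k-1).
S(12,10) = 1705, S(12,9) = 22275
S(13,10) = 10*1705 + 22275 = 17050 + 22275
S(13,10) = 39325


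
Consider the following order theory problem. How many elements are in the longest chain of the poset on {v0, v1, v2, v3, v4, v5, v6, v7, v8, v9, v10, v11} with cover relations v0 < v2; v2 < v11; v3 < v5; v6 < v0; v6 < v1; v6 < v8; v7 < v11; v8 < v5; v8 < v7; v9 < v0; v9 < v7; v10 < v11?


A chain is a totally ordered subset; we count the number of elements in a maximum chain.
Compute, for each element x, the size of the longest chain ending at x:
  v3: 1
  v4: 1
  v6: 1
  v9: 1
  v10: 1
  v1: 2
  ...
A maximum chain: v6 < v0 < v2 < v11
Number of elements in the longest chain: 4


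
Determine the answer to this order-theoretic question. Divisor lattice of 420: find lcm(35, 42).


In a divisor lattice, join = lcm (least common multiple).
gcd(35,42) = 7
lcm(35,42) = 35*42/gcd = 1470/7 = 210


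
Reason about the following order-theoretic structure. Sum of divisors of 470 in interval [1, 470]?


Interval [1,470] in divisors of 470: [1, 2, 5, 10, 47, 94, 235, 470]
Sum = 864


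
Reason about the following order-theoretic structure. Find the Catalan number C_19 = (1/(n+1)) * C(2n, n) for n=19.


C(n) = C(2n, n) / (n+1).
C(38, 19) = 35345263800
C(19) = 35345263800 / 20 = 1767263190


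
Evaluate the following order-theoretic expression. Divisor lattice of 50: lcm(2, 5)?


Join=lcm.
gcd(2,5)=1
lcm=10


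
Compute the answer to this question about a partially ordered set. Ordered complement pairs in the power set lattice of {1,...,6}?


Complement pair (a,b): a meet b = bottom, a join b = top.
Here: A intersect B = {} and A union B = {1,...,6}.
Pairs found: ({},{1,2,3,4,5,6}), ({1},{2,3,4,5,6}), ({2},{1,3,4,5,6}), ({3},{1,2,4,5,6}), ... (60 more)
Total ordered pairs: 64


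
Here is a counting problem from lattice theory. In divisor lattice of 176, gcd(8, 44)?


Meet=gcd.
gcd(8,44)=4


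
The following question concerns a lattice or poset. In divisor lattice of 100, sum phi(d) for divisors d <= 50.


Divisors of 100 up to 50: [1, 2, 4, 5, 10, 20, 25, 50]
phi values: [1, 1, 2, 4, 4, 8, 20, 20]
Sum = 60


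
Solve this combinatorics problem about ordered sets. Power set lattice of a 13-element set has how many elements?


Power set = 2^n.
2^13 = 8192


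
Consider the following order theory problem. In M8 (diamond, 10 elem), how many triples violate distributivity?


Distributive law: a ^ (b v c) = (a ^ b) v (a ^ c).
Check all 10^3 = 1000 ordered triples (a,b,c).
  e.g. a=a1, b=a2, c=a3: lhs=a1 != rhs=0
  e.g. a=a1, b=a2, c=a4: lhs=a1 != rhs=0
Total violating triples: 336


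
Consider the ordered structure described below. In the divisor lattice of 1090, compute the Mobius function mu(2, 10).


In a divisor lattice, mu(a,b) = mu(b/a) where mu is the classical Mobius function.
b/a = 10/2 = 5
Prime factorization of 5: primes [5]
5 is squarefree with 1 prime factor(s), so mu(5) = (-1)^1 = -1


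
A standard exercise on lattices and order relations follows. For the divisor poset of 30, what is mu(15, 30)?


In a divisor lattice, mu(a,b) = mu(b/a) where mu is the classical Mobius function.
b/a = 30/15 = 2
Prime factorization of 2: primes [2]
2 is squarefree with 1 prime factor(s), so mu(2) = (-1)^1 = -1


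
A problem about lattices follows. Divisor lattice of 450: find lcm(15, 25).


In a divisor lattice, join = lcm (least common multiple).
gcd(15,25) = 5
lcm(15,25) = 15*25/gcd = 375/5 = 75


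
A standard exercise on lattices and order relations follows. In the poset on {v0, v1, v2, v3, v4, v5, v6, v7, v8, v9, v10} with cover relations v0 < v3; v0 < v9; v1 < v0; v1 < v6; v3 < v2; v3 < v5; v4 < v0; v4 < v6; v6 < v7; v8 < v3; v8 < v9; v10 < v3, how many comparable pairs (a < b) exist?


A comparable pair {a,b} has a < b or b < a in the order.
Count unordered pairs where one element is strictly below the other.
Examples: {v0,v1}, {v0,v2}, {v0,v3}, {v0,v4}, ...
Total comparable pairs: 28


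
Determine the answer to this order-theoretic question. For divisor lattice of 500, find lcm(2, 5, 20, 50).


In a divisor lattice, join = lcm (least common multiple).
Compute lcm iteratively: start with first element, then lcm(current, next).
Elements: [2, 5, 20, 50]
lcm(2,5) = 10
lcm(10,20) = 20
lcm(20,50) = 100
Final lcm = 100


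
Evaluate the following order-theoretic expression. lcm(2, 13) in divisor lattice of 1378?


Join=lcm.
gcd(2,13)=1
lcm=26


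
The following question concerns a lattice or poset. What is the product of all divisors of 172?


Divisors of 172: [1, 2, 4, 43, 86, 172]
Product = n^(d(n)/2) = 172^(6/2)
Product = 5088448


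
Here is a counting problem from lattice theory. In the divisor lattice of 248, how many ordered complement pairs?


Complement pair (a,b): a meet b = bottom, a join b = top.
Here: gcd(a,b)=1 and lcm(a,b)=248, i.e. a*b=248 with a,b coprime.
Pairs found: (1,248), (8,31), (31,8), (248,1)
Total ordered pairs: 4


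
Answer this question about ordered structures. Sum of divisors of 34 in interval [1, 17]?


Interval [1,17] in divisors of 34: [1, 17]
Sum = 18


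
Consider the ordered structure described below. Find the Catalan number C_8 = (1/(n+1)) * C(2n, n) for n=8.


C(n) = C(2n, n) / (n+1).
C(16, 8) = 12870
C(8) = 12870 / 9 = 1430


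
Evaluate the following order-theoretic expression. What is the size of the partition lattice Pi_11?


B(n) = number of set partitions of an n-element set.
B(n) satisfies the recurrence: B(n+1) = sum_k C(n,k)*B(k).
B(11) = 678570


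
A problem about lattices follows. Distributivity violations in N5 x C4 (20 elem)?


Distributive law: a ^ (b v c) = (a ^ b) v (a ^ c).
Check all 20^3 = 8000 ordered triples (a,b,c).
  e.g. a=(b,0), b=(a,0), c=(c,0): lhs=(b,0) != rhs=(a,0)
  e.g. a=(b,0), b=(a,0), c=(c,1): lhs=(b,0) != rhs=(a,0)
Total violating triples: 128


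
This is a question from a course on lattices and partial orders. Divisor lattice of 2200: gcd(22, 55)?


Meet=gcd.
gcd(22,55)=11


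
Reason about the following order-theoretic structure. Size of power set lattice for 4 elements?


Power set = 2^n.
2^4 = 16


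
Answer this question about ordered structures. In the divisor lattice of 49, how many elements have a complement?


An element a is complemented if some b has a meet b = bottom, a join b = top.
a is complemented iff gcd(a, n/a)=1, i.e. a is a unitary divisor of 49.
Complemented elements: 1, 49
Count: 2


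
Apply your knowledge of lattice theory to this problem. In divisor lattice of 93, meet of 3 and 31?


In a divisor lattice, meet = gcd (greatest common divisor).
By Euclidean algorithm or factoring: gcd(3,31) = 1


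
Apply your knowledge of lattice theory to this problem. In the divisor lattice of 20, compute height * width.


Height = length of longest chain minus 1; width = size of largest antichain.
A maximum chain: 1 | 5 | 10 | 20  (height 3).
A maximum antichain: {2, 5}  (width 2).
Product = 3 * 2 = 6


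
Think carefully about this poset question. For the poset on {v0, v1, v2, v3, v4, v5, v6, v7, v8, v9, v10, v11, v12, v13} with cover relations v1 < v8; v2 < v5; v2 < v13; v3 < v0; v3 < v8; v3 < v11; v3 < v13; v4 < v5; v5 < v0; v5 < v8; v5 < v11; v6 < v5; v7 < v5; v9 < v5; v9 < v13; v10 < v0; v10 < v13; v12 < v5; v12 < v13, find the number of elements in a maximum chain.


A chain is a totally ordered subset; we count the number of elements in a maximum chain.
Compute, for each element x, the size of the longest chain ending at x:
  v1: 1
  v2: 1
  v3: 1
  v4: 1
  v6: 1
  v7: 1
  ...
A maximum chain: v2 < v5 < v0
Number of elements in the longest chain: 3


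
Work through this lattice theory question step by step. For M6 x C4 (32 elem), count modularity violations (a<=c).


Modular law: if a <= c then a v (b ^ c) = (a v b) ^ c.
Check all triples (a,b,c) with a <= c among 32 elements.
This lattice is modular (diamonds M_m and their chain-products are modular).
Total violating triples: 0


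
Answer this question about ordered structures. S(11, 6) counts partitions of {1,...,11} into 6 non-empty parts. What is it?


S(n,k) = k*S(n-1,k) + S(n-1,k-1).
S(10,6) = 22827, S(10,5) = 42525
S(11,6) = 6*22827 + 42525 = 136962 + 42525
S(11,6) = 179487


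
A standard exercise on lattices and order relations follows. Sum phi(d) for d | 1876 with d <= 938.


Divisors of 1876 up to 938: [1, 2, 4, 7, 14, 28, 67, 134, 268, 469, 938]
phi values: [1, 1, 2, 6, 6, 12, 66, 66, 132, 396, 396]
Sum = 1084


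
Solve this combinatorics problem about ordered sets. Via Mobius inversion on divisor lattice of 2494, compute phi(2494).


phi(n) = n * prod_{p|n} (1 - 1/p).
Prime divisors of 2494: [2, 29, 43]
phi(2494) = 2494 * (1 - 1/2) * (1 - 1/29) * (1 - 1/43)
phi(2494) = 1176


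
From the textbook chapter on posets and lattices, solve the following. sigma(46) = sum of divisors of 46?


sigma(n) = sum of divisors.
Divisors of 46: [1, 2, 23, 46]
Sum = 72


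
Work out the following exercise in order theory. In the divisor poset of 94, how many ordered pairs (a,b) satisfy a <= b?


The order relation is {(a,b) : a <= b}, reflexive so it includes (a,a).
Examples: (1,1), (1,2), (1,47), (1,94), (2,2), ...
Total ordered pairs: 9


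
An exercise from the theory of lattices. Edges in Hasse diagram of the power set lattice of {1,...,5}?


A cover relation a -< b holds when a < b with no c strictly between.
Cover relations:
  {} -< {1}
  {} -< {2}
  {} -< {3}
  {} -< {4}
  {} -< {5}
  {1} -< {1,2}
  {1} -< {1,3}
  {1} -< {1,4}
  ...72 more
Total: 80


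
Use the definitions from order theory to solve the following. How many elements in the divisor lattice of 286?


Divisors of 286: [1, 2, 11, 13, 22, 26, 143, 286]
Count: 8


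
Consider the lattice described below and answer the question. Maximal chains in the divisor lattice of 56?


A maximal chain goes from the minimum element to a maximal element via cover relations.
Counting all min-to-max paths in the cover graph.
Total maximal chains: 4


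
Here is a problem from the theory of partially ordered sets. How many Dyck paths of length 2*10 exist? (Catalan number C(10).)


C(n) = C(2n, n) / (n+1).
C(20, 10) = 184756
C(10) = 184756 / 11 = 16796


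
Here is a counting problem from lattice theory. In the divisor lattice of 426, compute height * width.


Height = length of longest chain minus 1; width = size of largest antichain.
A maximum chain: 1 | 71 | 213 | 426  (height 3).
A maximum antichain: {2, 3, 71}  (width 3).
Product = 3 * 3 = 9


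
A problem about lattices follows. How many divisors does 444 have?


Divisors of 444: [1, 2, 3, 4, 6, 12, 37, 74, 111, 148, 222, 444]
Count: 12


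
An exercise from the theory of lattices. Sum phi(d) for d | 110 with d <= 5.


Divisors of 110 up to 5: [1, 2, 5]
phi values: [1, 1, 4]
Sum = 6


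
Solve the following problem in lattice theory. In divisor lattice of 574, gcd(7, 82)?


Meet=gcd.
gcd(7,82)=1


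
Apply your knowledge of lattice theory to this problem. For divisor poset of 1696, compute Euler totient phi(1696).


phi(n) = n * prod_{p|n} (1 - 1/p).
Prime divisors of 1696: [2, 53]
phi(1696) = 1696 * (1 - 1/2) * (1 - 1/53)
phi(1696) = 832


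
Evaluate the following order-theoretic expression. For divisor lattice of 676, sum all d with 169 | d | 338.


Interval [169,338] in divisors of 676: [169, 338]
Sum = 507


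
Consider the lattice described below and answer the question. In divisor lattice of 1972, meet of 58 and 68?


In a divisor lattice, meet = gcd (greatest common divisor).
By Euclidean algorithm or factoring: gcd(58,68) = 2


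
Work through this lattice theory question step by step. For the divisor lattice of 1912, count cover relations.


A cover relation a -< b holds when a < b with no c strictly between.
Cover relations:
  1 -< 2
  1 -< 239
  2 -< 4
  2 -< 478
  4 -< 8
  4 -< 956
  8 -< 1912
  239 -< 478
  ...2 more
Total: 10


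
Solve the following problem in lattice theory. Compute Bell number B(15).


B(n) = number of set partitions of an n-element set.
B(n) satisfies the recurrence: B(n+1) = sum_k C(n,k)*B(k).
B(15) = 1382958545


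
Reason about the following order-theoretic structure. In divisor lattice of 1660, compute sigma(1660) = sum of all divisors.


sigma(n) = sum of divisors.
Divisors of 1660: [1, 2, 4, 5, 10, 20, 83, 166, 332, 415, 830, 1660]
Sum = 3528


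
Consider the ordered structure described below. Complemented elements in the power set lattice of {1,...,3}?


An element a is complemented if some b has a meet b = bottom, a join b = top.
every subset A has complement S\A, so all elements are complemented.
Complemented elements: {}, {1}, {2}, {3}, {1,2}, {1,3}, ... (2 more)
Count: 8


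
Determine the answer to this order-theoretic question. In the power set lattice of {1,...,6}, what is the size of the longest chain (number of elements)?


A chain is a totally ordered subset; we count the number of elements in a maximum chain.
Compute, for each element x, the size of the longest chain ending at x:
  {}: 1
  {1}: 2
  {2}: 2
  {3}: 2
  {4}: 2
  {5}: 2
  ...
A maximum chain: {} < {1} < {1,2} < {1,2,3} < {1,2,3,4} < {1,2,3,4,5} < {1,2,3,4,5,6}
Number of elements in the longest chain: 7


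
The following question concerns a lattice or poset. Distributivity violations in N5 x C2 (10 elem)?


Distributive law: a ^ (b v c) = (a ^ b) v (a ^ c).
Check all 10^3 = 1000 ordered triples (a,b,c).
  e.g. a=(b,0), b=(a,0), c=(c,0): lhs=(b,0) != rhs=(a,0)
  e.g. a=(b,0), b=(a,0), c=(c,1): lhs=(b,0) != rhs=(a,0)
Total violating triples: 16


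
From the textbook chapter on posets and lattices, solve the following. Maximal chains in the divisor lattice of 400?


A maximal chain goes from the minimum element to a maximal element via cover relations.
Counting all min-to-max paths in the cover graph.
Total maximal chains: 15


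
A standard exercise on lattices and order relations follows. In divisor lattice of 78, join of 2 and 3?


In a divisor lattice, join = lcm (least common multiple).
gcd(2,3) = 1
lcm(2,3) = 2*3/gcd = 6/1 = 6


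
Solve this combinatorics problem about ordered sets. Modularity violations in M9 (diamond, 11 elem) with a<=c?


Modular law: if a <= c then a v (b ^ c) = (a v b) ^ c.
Check all triples (a,b,c) with a <= c among 11 elements.
This lattice is modular (diamonds M_m and their chain-products are modular).
Total violating triples: 0


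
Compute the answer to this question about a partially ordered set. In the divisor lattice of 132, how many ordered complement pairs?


Complement pair (a,b): a meet b = bottom, a join b = top.
Here: gcd(a,b)=1 and lcm(a,b)=132, i.e. a*b=132 with a,b coprime.
Pairs found: (1,132), (3,44), (4,33), (11,12), ... (4 more)
Total ordered pairs: 8


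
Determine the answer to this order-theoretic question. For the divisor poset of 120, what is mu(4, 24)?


In a divisor lattice, mu(a,b) = mu(b/a) where mu is the classical Mobius function.
b/a = 24/4 = 6
Prime factorization of 6: primes [2, 3]
6 is squarefree with 2 prime factor(s), so mu(6) = (-1)^2 = 1


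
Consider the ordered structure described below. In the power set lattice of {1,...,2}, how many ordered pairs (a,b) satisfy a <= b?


The order relation is {(a,b) : a <= b}, reflexive so it includes (a,a).
Examples: ({},{}), ({},{1,2}), ({},{1}), ({},{2}), ({1,2},{1,2}), ...
Total ordered pairs: 9


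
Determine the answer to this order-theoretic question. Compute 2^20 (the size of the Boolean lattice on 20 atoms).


Power set = 2^n.
2^20 = 1048576


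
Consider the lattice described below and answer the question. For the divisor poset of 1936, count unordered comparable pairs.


A comparable pair {a,b} has a < b or b < a in the order.
Count unordered pairs where one element is strictly below the other.
Examples: {1,2}, {1,4}, {1,8}, {1,11}, ...
Total comparable pairs: 75


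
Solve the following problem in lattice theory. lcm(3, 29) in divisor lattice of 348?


Join=lcm.
gcd(3,29)=1
lcm=87


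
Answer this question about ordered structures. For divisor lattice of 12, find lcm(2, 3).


In a divisor lattice, join = lcm (least common multiple).
Compute lcm iteratively: start with first element, then lcm(current, next).
Elements: [2, 3]
lcm(2,3) = 6
Final lcm = 6


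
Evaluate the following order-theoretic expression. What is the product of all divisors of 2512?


Divisors of 2512: [1, 2, 4, 8, 16, 157, 314, 628, 1256, 2512]
Product = n^(d(n)/2) = 2512^(10/2)
Product = 100022608259448832


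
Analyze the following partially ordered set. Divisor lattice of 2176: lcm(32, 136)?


Join=lcm.
gcd(32,136)=8
lcm=544


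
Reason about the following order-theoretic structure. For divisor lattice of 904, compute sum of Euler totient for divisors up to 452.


Divisors of 904 up to 452: [1, 2, 4, 8, 113, 226, 452]
phi values: [1, 1, 2, 4, 112, 112, 224]
Sum = 456


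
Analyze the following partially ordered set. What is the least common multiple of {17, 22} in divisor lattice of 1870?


In a divisor lattice, join = lcm (least common multiple).
Compute lcm iteratively: start with first element, then lcm(current, next).
Elements: [17, 22]
lcm(17,22) = 374
Final lcm = 374


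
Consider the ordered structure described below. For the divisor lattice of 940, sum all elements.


sigma(n) = sum of divisors.
Divisors of 940: [1, 2, 4, 5, 10, 20, 47, 94, 188, 235, 470, 940]
Sum = 2016


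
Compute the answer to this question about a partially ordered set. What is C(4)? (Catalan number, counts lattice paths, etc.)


C(n) = C(2n, n) / (n+1).
C(8, 4) = 70
C(4) = 70 / 5 = 14


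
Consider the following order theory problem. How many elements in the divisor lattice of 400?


Divisors of 400: [1, 2, 4, 5, 8, 10, 16, 20, 25, 40, 50, 80, 100, 200, 400]
Count: 15


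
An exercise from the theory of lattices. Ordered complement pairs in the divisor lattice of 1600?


Complement pair (a,b): a meet b = bottom, a join b = top.
Here: gcd(a,b)=1 and lcm(a,b)=1600, i.e. a*b=1600 with a,b coprime.
Pairs found: (1,1600), (25,64), (64,25), (1600,1)
Total ordered pairs: 4


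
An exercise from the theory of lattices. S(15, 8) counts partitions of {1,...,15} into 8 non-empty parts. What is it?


S(n,k) = k*S(n-1,k) + S(n-1,k-1).
S(14,8) = 20912320, S(14,7) = 49329280
S(15,8) = 8*20912320 + 49329280 = 167298560 + 49329280
S(15,8) = 216627840


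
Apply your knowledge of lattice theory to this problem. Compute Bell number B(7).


B(n) = number of set partitions of an n-element set.
B(n) satisfies the recurrence: B(n+1) = sum_k C(n,k)*B(k).
B(7) = 877


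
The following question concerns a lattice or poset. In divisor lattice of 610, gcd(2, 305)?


Meet=gcd.
gcd(2,305)=1


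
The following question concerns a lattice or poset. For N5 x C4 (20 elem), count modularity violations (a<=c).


Modular law: if a <= c then a v (b ^ c) = (a v b) ^ c.
Check all triples (a,b,c) with a <= c among 20 elements.
  e.g. a=(a,0), b=(c,0), c=(b,0): lhs=(a,0) != rhs=(b,0)
  e.g. a=(a,0), b=(c,1), c=(b,0): lhs=(a,0) != rhs=(b,0)
Total violating triples: 40


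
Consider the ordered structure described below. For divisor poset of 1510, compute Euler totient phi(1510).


phi(n) = n * prod_{p|n} (1 - 1/p).
Prime divisors of 1510: [2, 5, 151]
phi(1510) = 1510 * (1 - 1/2) * (1 - 1/5) * (1 - 1/151)
phi(1510) = 600


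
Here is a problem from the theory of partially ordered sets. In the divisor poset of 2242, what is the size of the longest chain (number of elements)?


A chain is a totally ordered subset; we count the number of elements in a maximum chain.
Compute, for each element x, the size of the longest chain ending at x:
  1: 1
  2: 2
  19: 2
  59: 2
  38: 3
  118: 3
  ...
A maximum chain: 1 < 2 < 38 < 2242
Number of elements in the longest chain: 4


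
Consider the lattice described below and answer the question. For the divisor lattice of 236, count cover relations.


A cover relation a -< b holds when a < b with no c strictly between.
Cover relations:
  1 -< 2
  1 -< 59
  2 -< 4
  2 -< 118
  4 -< 236
  59 -< 118
  118 -< 236
Total: 7


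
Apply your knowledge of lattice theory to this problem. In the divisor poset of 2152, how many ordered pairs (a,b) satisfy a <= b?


The order relation is {(a,b) : a <= b}, reflexive so it includes (a,a).
Examples: (1,1), (1,1076), (1,2), (1,2152), (1,269), ...
Total ordered pairs: 30


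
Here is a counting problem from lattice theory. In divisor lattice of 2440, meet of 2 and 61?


In a divisor lattice, meet = gcd (greatest common divisor).
By Euclidean algorithm or factoring: gcd(2,61) = 1


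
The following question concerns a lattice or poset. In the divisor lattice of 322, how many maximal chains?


A maximal chain goes from the minimum element to a maximal element via cover relations.
Counting all min-to-max paths in the cover graph.
Total maximal chains: 6


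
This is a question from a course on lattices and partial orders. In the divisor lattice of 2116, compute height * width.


Height = length of longest chain minus 1; width = size of largest antichain.
A maximum chain: 1 | 23 | 529 | 1058 | 2116  (height 4).
A maximum antichain: {4, 46, 529}  (width 3).
Product = 4 * 3 = 12


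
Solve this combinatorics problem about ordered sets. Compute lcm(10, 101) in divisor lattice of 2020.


In a divisor lattice, join = lcm (least common multiple).
gcd(10,101) = 1
lcm(10,101) = 10*101/gcd = 1010/1 = 1010


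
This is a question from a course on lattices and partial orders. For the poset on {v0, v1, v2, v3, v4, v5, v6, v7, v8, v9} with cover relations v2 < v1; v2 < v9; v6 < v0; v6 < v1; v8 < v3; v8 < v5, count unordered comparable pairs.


A comparable pair {a,b} has a < b or b < a in the order.
Count unordered pairs where one element is strictly below the other.
Examples: {v0,v6}, {v1,v2}, {v1,v6}, {v2,v9}, ...
Total comparable pairs: 6


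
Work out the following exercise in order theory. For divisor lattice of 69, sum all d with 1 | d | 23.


Interval [1,23] in divisors of 69: [1, 23]
Sum = 24


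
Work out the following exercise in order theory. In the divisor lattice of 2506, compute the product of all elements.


Divisors of 2506: [1, 2, 7, 14, 179, 358, 1253, 2506]
Product = n^(d(n)/2) = 2506^(8/2)
Product = 39438852161296


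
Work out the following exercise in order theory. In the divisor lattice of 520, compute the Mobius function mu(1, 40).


In a divisor lattice, mu(a,b) = mu(b/a) where mu is the classical Mobius function.
b/a = 40/1 = 40
Prime factorization of 40: primes [2, 5]
40 is not squarefree, so mu(40) = 0


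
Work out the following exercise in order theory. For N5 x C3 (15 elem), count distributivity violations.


Distributive law: a ^ (b v c) = (a ^ b) v (a ^ c).
Check all 15^3 = 3375 ordered triples (a,b,c).
  e.g. a=(b,0), b=(a,0), c=(c,0): lhs=(b,0) != rhs=(a,0)
  e.g. a=(b,0), b=(a,0), c=(c,1): lhs=(b,0) != rhs=(a,0)
Total violating triples: 54
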